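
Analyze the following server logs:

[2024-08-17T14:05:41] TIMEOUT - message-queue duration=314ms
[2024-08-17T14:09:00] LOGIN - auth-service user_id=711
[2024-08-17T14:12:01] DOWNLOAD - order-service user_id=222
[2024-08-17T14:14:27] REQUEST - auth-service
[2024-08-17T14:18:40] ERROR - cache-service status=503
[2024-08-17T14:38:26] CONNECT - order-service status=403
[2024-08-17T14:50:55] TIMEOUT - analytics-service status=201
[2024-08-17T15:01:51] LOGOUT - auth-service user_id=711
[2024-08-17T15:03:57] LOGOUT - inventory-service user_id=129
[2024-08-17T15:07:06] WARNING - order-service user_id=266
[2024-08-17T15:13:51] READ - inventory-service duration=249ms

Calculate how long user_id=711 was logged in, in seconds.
3171

To calculate session duration:

1. Find LOGIN event for user_id=711: 2024-08-17T14:09:00
2. Find LOGOUT event for user_id=711: 2024-08-17T15:01:51
3. Session duration: 2024-08-17T15:01:51 - 2024-08-17T14:09:00 = 3171 seconds (52 minutes)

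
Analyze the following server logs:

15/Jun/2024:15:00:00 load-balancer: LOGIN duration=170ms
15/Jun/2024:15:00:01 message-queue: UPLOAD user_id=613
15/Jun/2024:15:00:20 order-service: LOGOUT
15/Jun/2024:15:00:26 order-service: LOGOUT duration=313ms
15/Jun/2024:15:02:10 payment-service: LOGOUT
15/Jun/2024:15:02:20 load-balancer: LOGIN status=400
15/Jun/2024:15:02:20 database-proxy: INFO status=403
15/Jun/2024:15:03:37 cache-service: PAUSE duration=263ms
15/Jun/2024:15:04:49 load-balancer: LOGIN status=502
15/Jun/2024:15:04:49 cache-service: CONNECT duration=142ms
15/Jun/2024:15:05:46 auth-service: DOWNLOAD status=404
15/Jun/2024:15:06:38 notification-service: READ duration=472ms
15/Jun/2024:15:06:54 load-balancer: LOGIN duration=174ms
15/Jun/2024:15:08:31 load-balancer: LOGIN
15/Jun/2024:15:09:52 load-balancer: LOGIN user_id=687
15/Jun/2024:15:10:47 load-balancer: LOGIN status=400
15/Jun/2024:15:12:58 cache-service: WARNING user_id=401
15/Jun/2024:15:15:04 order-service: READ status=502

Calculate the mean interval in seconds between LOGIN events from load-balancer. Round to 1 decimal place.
107.8

To calculate average interval:

1. Find all LOGIN events for load-balancer in order
2. Calculate time gaps between consecutive events
3. Compute mean of gaps: 647 / 6 = 107.8 seconds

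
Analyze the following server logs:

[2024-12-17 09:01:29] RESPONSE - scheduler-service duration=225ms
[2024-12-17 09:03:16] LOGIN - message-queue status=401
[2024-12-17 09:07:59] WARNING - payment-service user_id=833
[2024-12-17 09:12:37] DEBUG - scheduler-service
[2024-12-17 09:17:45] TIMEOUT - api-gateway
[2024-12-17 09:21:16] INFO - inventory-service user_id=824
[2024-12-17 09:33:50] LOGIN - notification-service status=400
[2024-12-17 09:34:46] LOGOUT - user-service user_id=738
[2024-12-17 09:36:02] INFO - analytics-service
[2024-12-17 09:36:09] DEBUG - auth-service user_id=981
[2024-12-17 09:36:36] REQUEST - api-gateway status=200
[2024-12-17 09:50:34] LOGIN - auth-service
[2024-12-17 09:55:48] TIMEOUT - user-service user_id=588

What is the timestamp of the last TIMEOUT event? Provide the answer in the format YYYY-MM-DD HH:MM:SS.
2024-12-17 09:55:48

To find the last event:

1. Filter for all TIMEOUT events
2. Sort by timestamp
3. Select the last one
4. Timestamp: 2024-12-17 09:55:48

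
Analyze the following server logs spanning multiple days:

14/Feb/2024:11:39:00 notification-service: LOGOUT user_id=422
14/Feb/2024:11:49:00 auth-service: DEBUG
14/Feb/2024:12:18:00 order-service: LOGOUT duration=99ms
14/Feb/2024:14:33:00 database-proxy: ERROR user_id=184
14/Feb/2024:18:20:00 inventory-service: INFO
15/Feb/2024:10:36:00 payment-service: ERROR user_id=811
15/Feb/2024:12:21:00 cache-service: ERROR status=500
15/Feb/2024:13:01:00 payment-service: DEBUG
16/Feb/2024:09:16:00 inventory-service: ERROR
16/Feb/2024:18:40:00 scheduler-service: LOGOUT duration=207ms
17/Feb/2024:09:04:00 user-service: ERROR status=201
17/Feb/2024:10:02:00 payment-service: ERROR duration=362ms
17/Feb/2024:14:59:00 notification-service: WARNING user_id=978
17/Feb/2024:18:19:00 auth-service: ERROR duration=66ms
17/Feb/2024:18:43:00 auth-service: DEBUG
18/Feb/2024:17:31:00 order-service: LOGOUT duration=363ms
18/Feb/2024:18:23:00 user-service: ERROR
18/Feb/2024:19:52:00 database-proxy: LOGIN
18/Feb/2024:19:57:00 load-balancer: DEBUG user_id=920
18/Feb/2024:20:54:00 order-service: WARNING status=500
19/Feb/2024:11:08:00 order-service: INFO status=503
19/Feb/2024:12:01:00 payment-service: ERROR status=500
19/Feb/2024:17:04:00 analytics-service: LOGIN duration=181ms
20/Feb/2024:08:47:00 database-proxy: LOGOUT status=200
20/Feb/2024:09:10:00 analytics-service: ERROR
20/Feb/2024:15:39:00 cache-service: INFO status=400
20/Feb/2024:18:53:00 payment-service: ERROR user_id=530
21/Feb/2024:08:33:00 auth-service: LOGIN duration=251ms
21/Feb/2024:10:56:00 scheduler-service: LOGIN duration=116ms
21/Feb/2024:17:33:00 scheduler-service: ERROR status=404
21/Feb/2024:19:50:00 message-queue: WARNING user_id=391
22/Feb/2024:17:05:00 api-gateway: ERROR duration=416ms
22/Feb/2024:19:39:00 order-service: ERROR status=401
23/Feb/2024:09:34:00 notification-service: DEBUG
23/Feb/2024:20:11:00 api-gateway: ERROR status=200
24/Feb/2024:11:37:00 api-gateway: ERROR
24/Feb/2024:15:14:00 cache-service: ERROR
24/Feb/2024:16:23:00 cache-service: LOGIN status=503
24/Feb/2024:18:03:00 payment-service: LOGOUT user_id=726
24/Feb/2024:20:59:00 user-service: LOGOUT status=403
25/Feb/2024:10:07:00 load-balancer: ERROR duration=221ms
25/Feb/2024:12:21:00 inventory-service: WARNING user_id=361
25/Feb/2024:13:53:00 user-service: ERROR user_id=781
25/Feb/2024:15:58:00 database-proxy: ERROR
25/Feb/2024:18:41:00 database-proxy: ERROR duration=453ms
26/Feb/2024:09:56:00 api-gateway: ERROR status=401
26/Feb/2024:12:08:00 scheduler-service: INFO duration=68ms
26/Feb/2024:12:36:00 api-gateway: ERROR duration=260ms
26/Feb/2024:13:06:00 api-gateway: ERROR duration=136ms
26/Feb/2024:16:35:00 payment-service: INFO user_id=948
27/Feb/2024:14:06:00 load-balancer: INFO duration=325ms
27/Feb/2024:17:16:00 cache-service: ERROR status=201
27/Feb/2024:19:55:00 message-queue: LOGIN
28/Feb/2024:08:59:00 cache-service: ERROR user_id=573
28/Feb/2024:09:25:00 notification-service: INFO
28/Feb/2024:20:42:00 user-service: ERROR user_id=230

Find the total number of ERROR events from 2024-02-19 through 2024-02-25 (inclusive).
13

To filter by date range:

1. Date range: 2024-02-19 through 2024-02-25, both dates inclusive
2. Filter for ERROR events whose date falls in this range
3. Count matching events: 13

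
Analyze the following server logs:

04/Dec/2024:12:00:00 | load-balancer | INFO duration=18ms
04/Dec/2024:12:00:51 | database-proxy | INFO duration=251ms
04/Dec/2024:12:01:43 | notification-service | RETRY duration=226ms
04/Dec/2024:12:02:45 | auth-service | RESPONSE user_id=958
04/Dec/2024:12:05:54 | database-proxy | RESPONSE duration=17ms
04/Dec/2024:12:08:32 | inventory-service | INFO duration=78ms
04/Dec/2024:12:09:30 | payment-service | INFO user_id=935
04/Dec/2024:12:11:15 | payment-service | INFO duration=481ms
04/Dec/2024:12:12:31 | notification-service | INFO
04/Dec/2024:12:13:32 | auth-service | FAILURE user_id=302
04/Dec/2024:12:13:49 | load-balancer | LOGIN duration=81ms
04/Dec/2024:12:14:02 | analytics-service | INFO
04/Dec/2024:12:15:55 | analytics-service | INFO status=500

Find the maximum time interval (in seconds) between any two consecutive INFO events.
461

To find the longest gap:

1. Extract all INFO events in chronological order
2. Calculate time differences between consecutive events
3. Find the maximum difference
4. Longest gap: 461 seconds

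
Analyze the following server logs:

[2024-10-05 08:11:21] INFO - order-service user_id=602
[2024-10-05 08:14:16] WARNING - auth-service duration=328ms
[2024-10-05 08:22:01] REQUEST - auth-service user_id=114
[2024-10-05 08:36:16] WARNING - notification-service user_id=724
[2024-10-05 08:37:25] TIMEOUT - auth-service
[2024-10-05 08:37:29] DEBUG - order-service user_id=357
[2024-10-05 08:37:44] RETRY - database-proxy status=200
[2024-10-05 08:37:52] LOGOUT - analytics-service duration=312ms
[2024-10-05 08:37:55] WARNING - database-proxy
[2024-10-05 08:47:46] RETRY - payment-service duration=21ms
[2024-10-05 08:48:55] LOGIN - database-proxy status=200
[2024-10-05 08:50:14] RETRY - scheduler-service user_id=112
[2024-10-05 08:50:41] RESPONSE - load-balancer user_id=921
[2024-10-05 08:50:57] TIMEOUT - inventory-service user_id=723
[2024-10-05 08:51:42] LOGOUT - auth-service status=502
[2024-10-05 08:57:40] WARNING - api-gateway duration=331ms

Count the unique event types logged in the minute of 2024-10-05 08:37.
5

To count unique event types:

1. Filter events in the minute starting at 2024-10-05 08:37
2. Extract event types from matching entries
3. Count unique types: 5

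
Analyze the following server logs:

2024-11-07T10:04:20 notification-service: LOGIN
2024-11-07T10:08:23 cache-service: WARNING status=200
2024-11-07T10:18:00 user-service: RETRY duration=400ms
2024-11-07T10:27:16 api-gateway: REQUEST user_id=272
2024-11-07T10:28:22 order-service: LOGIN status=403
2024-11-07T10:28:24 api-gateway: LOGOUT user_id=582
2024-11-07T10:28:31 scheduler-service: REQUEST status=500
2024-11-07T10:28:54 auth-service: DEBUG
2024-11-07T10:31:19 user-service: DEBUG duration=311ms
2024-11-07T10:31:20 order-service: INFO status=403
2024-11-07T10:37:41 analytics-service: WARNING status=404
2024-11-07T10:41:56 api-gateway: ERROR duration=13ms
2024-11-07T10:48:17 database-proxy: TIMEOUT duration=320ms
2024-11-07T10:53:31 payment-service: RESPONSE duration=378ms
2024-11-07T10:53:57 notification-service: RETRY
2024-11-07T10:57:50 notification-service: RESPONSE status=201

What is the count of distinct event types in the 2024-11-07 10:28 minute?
4

To count unique event types:

1. Filter events in the minute starting at 2024-11-07 10:28
2. Extract event types from matching entries
3. Count unique types: 4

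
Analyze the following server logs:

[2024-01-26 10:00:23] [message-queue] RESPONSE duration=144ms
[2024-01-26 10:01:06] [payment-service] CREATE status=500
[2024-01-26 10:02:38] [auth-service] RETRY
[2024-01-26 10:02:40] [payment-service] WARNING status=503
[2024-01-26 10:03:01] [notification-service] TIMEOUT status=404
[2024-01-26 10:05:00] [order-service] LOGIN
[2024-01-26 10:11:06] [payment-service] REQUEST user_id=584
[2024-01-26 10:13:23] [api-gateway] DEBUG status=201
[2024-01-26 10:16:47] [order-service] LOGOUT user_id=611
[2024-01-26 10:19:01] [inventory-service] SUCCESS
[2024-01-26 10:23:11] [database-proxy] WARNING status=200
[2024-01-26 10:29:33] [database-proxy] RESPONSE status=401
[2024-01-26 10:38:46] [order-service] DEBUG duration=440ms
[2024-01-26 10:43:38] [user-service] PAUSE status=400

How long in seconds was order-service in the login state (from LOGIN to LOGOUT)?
707

To calculate state duration:

1. Find LOGIN event for order-service: 2024-01-26 10:05:00
2. Find LOGOUT event for order-service: 2024-01-26 10:16:47
3. Calculate duration: 2024-01-26 10:16:47 - 2024-01-26 10:05:00 = 707 seconds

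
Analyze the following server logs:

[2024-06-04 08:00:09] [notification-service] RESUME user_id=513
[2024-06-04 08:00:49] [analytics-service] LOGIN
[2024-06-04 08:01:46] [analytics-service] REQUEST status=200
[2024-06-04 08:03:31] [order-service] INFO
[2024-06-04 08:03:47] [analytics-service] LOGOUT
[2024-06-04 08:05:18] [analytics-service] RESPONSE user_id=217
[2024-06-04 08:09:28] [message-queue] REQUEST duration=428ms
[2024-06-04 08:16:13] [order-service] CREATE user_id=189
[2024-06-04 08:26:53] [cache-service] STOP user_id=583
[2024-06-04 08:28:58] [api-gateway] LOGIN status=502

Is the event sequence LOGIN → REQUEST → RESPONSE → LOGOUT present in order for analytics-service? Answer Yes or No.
No

To verify sequence order:

1. Find all events in sequence LOGIN → REQUEST → RESPONSE → LOGOUT for analytics-service
2. Extract their timestamps
3. Check if timestamps are in ascending order
4. Result: No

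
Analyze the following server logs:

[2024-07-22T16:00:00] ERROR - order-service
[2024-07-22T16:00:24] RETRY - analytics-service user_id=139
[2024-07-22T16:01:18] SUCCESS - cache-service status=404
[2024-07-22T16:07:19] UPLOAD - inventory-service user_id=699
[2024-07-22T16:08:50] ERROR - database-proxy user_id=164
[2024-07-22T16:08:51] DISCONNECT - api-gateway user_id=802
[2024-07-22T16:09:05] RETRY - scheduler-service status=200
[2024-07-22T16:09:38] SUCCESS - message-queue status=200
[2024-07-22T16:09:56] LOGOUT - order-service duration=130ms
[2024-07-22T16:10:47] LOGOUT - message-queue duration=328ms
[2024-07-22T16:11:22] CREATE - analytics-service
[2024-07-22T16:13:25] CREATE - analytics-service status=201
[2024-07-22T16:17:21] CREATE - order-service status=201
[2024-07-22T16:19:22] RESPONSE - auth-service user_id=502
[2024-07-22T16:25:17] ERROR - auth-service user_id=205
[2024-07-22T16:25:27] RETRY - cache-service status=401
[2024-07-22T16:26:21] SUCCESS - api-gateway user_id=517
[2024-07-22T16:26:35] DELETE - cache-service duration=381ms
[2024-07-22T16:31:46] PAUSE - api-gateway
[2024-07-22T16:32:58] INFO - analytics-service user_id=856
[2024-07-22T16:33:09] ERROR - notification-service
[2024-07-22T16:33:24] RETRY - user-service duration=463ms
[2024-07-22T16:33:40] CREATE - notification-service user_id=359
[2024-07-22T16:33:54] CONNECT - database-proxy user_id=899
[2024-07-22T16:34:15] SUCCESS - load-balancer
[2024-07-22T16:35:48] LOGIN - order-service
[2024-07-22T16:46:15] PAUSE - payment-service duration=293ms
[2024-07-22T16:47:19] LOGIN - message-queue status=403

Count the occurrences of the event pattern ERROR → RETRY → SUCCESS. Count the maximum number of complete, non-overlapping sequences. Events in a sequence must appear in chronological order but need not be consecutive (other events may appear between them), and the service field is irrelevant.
4

To count sequences:

1. Look for pattern: ERROR → RETRY → SUCCESS
2. Greedily scan the log in chronological order, matching each sequence element in turn (ignoring service)
3. Each time the full pattern completes, increment the count and restart matching from the next event
4. Complete non-overlapping sequences found: 4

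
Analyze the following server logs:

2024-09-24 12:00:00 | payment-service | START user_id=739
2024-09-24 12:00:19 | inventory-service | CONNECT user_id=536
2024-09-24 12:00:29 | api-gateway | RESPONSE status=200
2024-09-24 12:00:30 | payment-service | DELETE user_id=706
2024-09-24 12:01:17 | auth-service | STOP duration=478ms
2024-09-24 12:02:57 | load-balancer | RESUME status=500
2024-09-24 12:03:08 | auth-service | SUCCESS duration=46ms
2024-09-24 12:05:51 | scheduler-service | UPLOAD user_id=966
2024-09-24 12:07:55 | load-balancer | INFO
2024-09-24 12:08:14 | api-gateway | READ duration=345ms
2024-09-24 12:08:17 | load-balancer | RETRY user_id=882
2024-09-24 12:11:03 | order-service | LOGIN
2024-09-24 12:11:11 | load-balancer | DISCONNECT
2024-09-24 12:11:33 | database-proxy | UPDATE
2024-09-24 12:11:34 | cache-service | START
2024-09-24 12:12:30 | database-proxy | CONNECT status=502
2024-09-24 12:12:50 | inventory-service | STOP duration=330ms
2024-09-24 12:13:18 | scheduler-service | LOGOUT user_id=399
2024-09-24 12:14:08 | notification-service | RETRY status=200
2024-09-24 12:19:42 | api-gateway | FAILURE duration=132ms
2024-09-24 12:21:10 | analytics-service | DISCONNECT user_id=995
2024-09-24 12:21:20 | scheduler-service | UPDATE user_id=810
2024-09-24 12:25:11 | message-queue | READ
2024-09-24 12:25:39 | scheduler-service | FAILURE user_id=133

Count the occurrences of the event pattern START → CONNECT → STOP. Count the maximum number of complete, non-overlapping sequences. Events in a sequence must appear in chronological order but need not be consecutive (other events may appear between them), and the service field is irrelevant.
2

To count sequences:

1. Look for pattern: START → CONNECT → STOP
2. Greedily scan the log in chronological order, matching each sequence element in turn (ignoring service)
3. Each time the full pattern completes, increment the count and restart matching from the next event
4. Complete non-overlapping sequences found: 2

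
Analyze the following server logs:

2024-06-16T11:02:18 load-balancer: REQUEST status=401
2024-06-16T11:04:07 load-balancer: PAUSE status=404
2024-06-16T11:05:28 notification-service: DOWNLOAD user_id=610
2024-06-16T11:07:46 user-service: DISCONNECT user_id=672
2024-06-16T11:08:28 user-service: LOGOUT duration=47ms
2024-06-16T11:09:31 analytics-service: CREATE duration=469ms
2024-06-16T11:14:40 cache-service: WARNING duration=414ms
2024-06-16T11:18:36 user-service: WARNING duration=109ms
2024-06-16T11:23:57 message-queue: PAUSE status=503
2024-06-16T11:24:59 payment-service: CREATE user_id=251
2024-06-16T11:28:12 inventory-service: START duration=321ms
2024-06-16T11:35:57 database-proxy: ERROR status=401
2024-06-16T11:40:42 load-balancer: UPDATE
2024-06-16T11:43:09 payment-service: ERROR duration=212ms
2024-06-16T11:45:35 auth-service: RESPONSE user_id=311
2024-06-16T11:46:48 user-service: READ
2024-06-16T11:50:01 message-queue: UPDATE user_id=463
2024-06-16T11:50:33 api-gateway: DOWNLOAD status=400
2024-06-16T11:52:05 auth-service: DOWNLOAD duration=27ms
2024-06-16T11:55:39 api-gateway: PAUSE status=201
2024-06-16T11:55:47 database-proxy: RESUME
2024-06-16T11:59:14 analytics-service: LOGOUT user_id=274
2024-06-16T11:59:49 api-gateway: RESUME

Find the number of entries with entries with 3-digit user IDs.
6

To find matching entries:

1. Pattern to match: entries with 3-digit user IDs
2. Scan each log entry for the pattern
3. Count matches: 6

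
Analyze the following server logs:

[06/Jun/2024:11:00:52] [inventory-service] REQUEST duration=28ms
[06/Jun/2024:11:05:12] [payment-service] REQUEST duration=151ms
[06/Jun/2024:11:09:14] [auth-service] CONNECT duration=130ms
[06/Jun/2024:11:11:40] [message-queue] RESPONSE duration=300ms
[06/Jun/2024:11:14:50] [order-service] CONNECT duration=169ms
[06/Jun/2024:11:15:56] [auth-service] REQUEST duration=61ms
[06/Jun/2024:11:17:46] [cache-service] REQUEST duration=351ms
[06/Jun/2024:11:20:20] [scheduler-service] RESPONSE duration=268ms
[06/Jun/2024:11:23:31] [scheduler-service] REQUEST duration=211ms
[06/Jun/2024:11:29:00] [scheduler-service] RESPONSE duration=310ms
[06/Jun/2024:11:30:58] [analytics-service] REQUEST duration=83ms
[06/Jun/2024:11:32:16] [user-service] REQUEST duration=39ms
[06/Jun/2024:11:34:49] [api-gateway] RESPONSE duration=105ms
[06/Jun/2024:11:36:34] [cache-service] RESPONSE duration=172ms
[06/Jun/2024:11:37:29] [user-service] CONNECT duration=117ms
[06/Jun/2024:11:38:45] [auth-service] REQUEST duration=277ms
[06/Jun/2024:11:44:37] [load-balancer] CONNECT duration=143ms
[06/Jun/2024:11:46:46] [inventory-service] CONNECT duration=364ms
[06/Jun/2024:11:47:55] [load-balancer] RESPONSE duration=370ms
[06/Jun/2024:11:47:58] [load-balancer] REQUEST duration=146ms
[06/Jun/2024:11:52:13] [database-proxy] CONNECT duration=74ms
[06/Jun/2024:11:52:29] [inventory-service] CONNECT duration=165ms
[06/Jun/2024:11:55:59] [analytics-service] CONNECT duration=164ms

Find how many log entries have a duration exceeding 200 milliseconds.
8

To count timeouts:

1. Threshold: 200ms
2. Extract duration from each log entry
3. Count entries where duration > 200
4. Timeout count: 8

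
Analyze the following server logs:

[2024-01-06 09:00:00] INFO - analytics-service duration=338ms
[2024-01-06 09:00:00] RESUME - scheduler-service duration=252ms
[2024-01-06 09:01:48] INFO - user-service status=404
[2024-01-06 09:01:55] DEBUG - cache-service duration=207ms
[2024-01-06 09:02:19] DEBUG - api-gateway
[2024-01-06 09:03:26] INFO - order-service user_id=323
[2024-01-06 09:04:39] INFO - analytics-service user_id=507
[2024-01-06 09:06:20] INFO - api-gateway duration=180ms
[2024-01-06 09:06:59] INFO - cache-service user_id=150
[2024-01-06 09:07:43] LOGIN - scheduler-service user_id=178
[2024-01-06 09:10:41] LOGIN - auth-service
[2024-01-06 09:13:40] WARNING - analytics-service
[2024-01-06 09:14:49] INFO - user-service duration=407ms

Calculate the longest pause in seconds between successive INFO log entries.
470

To find the longest gap:

1. Extract all INFO events in chronological order
2. Calculate time differences between consecutive events
3. Find the maximum difference
4. Longest gap: 470 seconds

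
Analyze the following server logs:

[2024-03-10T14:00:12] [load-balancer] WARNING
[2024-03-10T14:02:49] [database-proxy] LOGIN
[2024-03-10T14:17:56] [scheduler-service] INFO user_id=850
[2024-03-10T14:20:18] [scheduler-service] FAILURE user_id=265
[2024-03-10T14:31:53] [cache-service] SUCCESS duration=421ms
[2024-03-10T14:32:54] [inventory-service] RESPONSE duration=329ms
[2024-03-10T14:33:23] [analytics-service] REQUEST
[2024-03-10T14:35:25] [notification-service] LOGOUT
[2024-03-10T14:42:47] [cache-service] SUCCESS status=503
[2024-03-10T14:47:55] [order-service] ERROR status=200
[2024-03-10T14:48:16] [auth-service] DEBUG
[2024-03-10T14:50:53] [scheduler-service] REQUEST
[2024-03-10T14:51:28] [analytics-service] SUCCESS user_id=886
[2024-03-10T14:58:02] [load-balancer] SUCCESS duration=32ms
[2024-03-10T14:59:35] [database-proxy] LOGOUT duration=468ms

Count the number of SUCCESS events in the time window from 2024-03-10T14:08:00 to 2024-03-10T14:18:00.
0

To count events in the time window:

1. Window boundaries: 2024-03-10T14:08:00 to 2024-03-10T14:18:00
2. Filter for SUCCESS events within this window
3. Count matching events: 0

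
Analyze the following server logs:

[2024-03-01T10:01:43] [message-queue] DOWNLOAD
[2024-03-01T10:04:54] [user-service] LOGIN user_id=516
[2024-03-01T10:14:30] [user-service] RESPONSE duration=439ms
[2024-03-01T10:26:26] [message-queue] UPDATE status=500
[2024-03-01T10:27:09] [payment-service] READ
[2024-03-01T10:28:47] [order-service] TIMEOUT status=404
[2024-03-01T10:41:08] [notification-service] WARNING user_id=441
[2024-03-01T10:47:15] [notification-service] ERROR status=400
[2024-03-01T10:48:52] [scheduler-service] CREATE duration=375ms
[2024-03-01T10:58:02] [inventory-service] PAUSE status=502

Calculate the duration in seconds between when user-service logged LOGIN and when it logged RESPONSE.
576

To find the time between events:

1. Locate the first LOGIN event for user-service: 2024-03-01T10:04:54
2. Locate the first RESPONSE event for user-service: 2024-03-01T10:14:30
3. Calculate the difference: 2024-03-01T10:14:30 - 2024-03-01T10:04:54 = 576 seconds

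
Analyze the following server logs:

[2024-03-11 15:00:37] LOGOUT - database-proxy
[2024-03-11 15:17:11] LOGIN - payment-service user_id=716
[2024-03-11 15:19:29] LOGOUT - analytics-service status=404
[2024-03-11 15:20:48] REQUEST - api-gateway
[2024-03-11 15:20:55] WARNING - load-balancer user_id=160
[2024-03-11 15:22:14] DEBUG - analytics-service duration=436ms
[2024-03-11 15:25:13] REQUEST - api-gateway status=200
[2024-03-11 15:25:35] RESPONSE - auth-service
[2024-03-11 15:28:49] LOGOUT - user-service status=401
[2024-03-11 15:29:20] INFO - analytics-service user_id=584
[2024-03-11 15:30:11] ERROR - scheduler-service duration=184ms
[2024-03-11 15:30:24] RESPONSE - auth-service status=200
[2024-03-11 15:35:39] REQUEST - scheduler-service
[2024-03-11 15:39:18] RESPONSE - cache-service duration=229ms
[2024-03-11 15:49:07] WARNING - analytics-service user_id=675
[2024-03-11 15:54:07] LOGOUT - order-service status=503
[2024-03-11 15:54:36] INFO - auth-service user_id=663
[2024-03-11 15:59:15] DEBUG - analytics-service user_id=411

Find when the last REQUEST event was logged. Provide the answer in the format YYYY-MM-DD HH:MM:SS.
2024-03-11 15:35:39

To find the last event:

1. Filter for all REQUEST events
2. Sort by timestamp
3. Select the last one
4. Timestamp: 2024-03-11 15:35:39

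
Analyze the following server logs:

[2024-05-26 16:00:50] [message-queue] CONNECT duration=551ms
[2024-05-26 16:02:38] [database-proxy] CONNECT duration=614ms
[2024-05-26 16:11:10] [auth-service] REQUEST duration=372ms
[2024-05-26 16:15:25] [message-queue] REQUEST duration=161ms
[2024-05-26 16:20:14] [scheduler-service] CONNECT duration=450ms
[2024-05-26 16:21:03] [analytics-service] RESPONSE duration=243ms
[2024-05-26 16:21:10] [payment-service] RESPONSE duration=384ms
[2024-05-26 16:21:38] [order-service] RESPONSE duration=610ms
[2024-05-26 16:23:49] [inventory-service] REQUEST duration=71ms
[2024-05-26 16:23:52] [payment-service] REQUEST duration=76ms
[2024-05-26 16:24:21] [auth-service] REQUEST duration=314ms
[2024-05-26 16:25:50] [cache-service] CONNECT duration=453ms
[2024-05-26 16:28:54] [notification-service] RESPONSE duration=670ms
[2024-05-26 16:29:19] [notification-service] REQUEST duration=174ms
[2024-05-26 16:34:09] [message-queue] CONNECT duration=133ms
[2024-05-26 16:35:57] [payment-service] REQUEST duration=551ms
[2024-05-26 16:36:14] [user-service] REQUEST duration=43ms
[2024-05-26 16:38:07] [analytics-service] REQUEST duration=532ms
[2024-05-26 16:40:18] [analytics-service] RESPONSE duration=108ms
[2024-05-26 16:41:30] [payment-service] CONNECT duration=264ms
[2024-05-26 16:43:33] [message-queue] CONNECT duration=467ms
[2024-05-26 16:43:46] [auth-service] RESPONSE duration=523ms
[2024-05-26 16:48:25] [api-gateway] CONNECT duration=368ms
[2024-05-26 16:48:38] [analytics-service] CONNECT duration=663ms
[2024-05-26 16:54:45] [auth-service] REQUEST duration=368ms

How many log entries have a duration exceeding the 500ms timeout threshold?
8

To count timeouts:

1. Threshold: 500ms
2. Extract duration from each log entry
3. Count entries where duration > 500
4. Timeout count: 8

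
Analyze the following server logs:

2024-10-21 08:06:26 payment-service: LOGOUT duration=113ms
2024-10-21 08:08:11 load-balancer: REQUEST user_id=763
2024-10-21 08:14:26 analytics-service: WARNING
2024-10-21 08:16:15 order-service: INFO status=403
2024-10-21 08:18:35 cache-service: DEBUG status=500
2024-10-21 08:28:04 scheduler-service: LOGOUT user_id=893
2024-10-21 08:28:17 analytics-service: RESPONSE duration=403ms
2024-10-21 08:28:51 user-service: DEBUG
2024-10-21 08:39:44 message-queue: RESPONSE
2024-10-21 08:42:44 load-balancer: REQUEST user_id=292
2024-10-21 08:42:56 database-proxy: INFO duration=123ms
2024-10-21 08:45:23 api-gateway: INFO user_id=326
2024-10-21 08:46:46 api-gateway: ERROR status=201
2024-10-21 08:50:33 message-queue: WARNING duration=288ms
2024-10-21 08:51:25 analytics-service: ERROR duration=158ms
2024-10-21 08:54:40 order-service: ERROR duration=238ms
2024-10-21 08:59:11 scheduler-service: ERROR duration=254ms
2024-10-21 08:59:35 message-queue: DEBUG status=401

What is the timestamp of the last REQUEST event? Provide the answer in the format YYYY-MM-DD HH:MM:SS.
2024-10-21 08:42:44

To find the last event:

1. Filter for all REQUEST events
2. Sort by timestamp
3. Select the last one
4. Timestamp: 2024-10-21 08:42:44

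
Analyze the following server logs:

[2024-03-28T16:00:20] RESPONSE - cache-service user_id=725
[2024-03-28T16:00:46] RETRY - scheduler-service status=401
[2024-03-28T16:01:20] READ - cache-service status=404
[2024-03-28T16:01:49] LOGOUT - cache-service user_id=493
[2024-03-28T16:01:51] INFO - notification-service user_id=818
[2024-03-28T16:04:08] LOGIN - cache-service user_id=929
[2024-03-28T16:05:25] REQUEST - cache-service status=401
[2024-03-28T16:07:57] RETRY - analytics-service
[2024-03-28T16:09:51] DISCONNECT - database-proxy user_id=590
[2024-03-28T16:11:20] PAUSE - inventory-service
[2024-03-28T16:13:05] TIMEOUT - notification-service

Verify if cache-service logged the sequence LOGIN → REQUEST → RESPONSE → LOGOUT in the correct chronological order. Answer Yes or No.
No

To verify sequence order:

1. Find all events in sequence LOGIN → REQUEST → RESPONSE → LOGOUT for cache-service
2. Extract their timestamps
3. Check if timestamps are in ascending order
4. Result: No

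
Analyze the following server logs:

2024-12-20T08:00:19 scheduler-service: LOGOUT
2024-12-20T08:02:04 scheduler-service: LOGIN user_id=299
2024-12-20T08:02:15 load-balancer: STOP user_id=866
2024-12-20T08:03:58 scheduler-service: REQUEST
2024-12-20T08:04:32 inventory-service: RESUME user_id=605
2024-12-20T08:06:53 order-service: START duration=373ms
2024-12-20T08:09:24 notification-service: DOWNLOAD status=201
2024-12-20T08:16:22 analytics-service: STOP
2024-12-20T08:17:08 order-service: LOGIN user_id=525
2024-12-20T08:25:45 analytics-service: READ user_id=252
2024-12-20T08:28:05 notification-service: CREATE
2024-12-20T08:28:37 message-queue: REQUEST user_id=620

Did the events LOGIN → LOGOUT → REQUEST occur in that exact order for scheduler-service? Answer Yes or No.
No

To verify sequence order:

1. Find all events in sequence LOGIN → LOGOUT → REQUEST for scheduler-service
2. Extract their timestamps
3. Check if timestamps are in ascending order
4. Result: No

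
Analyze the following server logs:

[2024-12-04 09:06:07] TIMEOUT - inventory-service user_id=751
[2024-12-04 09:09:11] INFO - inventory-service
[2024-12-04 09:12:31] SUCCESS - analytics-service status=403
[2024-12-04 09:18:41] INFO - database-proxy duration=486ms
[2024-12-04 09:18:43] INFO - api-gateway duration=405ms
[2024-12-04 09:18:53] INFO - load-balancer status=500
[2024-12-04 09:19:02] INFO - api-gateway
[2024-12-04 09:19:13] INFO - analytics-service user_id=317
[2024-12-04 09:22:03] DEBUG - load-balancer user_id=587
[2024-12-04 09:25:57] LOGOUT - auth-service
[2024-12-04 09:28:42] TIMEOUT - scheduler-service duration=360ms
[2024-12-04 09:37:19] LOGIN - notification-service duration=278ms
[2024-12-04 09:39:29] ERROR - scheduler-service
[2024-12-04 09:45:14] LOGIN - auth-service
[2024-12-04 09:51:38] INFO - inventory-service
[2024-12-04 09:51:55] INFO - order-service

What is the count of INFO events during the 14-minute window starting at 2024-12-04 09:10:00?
5

To count events in the time window:

1. Window boundaries: 2024-12-04 09:10:00 to 2024-12-04 09:24:00
2. Filter for INFO events within this window
3. Count matching events: 5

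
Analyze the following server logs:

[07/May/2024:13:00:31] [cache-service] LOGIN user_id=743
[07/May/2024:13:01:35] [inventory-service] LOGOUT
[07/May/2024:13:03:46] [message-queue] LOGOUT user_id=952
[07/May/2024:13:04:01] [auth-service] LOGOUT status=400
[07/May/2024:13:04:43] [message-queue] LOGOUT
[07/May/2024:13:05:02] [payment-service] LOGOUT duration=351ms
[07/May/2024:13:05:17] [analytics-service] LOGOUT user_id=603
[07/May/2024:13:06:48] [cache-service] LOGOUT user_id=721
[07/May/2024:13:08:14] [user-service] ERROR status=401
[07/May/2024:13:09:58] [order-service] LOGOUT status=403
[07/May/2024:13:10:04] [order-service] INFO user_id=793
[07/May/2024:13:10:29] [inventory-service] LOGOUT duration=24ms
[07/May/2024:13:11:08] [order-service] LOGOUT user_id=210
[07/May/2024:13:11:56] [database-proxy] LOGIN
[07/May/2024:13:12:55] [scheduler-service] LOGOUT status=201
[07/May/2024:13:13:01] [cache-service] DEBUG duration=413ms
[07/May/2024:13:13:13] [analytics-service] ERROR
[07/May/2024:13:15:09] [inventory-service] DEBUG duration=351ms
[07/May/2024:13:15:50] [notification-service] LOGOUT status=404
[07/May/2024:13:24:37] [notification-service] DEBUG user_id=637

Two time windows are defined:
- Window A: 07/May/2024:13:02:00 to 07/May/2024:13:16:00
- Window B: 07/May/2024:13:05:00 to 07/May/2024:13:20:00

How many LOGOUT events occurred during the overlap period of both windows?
8

To find overlap events:

1. Window A: 07/May/2024:13:02:00 to 07/May/2024:13:16:00
2. Window B: 07/May/2024:13:05:00 to 07/May/2024:13:20:00
3. Overlap period: 07/May/2024:13:05:00 to 07/May/2024:13:16:00
4. Count LOGOUT events in overlap: 8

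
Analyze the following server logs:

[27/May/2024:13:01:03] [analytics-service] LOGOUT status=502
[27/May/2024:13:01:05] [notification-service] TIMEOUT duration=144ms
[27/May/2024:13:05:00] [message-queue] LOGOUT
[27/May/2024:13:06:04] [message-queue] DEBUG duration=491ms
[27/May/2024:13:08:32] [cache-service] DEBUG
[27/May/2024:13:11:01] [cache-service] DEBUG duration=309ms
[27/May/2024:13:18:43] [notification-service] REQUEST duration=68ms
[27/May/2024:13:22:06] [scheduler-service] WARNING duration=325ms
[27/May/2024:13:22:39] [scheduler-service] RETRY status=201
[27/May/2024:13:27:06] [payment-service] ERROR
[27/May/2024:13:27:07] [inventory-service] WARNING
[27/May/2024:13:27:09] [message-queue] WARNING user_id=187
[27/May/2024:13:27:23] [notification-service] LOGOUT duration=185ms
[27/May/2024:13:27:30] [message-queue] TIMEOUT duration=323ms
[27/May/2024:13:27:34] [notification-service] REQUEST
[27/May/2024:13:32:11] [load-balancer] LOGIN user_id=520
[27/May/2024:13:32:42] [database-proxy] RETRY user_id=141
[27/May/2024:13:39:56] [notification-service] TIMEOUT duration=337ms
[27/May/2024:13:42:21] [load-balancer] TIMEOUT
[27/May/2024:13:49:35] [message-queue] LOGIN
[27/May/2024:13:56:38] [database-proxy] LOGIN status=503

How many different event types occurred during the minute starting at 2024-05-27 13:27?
5

To count unique event types:

1. Filter events in the minute starting at 2024-05-27 13:27
2. Extract event types from matching entries
3. Count unique types: 5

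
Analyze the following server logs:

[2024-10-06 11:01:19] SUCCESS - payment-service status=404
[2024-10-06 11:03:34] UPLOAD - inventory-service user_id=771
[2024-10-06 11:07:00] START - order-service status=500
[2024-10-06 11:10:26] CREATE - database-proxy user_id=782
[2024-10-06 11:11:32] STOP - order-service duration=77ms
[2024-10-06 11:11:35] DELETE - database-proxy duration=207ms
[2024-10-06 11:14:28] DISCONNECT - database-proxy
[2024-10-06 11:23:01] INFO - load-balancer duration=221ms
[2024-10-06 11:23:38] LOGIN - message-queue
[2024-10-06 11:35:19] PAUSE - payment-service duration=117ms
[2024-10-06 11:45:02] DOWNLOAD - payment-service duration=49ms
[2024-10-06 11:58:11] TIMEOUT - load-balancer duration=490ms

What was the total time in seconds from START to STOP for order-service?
272

To calculate state duration:

1. Find START event for order-service: 2024-10-06 11:07:00
2. Find STOP event for order-service: 2024-10-06 11:11:32
3. Calculate duration: 2024-10-06 11:11:32 - 2024-10-06 11:07:00 = 272 seconds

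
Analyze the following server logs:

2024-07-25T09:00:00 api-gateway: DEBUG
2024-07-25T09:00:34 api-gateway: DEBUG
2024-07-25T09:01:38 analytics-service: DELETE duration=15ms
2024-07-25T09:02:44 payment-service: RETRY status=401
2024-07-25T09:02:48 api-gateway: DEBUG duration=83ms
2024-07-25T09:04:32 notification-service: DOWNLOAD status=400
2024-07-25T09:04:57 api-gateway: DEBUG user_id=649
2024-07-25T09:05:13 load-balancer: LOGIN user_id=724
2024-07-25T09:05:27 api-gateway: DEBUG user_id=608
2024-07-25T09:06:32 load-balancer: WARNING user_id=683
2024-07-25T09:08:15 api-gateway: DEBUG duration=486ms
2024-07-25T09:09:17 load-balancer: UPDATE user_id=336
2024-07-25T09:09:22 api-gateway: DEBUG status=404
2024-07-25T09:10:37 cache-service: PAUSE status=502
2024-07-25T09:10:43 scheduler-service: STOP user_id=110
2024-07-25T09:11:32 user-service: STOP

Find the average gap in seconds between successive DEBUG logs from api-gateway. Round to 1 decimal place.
93.7

To calculate average interval:

1. Find all DEBUG events for api-gateway in order
2. Calculate time gaps between consecutive events
3. Compute mean of gaps: 562 / 6 = 93.7 seconds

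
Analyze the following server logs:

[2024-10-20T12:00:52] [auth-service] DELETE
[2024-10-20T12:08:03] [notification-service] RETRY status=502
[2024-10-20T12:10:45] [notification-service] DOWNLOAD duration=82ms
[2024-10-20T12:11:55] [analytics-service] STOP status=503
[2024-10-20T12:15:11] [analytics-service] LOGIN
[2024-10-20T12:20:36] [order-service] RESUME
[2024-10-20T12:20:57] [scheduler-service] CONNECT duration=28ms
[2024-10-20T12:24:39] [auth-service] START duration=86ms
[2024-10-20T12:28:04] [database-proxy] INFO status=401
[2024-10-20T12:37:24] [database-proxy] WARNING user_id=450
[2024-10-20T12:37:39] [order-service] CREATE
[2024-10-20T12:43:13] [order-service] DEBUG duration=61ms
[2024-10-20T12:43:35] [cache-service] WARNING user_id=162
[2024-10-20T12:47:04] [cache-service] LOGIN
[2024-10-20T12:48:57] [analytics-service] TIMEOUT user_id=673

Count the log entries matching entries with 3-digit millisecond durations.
0

To find matching entries:

1. Pattern to match: entries with 3-digit millisecond durations
2. Scan each log entry for the pattern
3. Count matches: 0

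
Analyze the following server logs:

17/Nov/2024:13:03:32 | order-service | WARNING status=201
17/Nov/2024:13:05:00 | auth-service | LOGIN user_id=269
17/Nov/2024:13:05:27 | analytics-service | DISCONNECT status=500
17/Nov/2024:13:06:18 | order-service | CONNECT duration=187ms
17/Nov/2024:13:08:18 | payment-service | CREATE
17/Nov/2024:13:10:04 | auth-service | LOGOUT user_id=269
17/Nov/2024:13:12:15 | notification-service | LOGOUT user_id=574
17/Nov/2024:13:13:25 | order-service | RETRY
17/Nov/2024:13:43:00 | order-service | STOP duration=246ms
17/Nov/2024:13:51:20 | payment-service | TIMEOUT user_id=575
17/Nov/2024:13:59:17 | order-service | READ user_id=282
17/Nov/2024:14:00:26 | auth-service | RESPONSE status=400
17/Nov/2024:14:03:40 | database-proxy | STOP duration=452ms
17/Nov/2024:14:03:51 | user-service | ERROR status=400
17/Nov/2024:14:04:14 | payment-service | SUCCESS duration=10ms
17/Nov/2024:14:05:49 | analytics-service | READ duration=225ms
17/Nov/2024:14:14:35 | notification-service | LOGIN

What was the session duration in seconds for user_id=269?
304

To calculate session duration:

1. Find LOGIN event for user_id=269: 17/Nov/2024:13:05:00
2. Find LOGOUT event for user_id=269: 17/Nov/2024:13:10:04
3. Session duration: 17/Nov/2024:13:10:04 - 17/Nov/2024:13:05:00 = 304 seconds (5 minutes)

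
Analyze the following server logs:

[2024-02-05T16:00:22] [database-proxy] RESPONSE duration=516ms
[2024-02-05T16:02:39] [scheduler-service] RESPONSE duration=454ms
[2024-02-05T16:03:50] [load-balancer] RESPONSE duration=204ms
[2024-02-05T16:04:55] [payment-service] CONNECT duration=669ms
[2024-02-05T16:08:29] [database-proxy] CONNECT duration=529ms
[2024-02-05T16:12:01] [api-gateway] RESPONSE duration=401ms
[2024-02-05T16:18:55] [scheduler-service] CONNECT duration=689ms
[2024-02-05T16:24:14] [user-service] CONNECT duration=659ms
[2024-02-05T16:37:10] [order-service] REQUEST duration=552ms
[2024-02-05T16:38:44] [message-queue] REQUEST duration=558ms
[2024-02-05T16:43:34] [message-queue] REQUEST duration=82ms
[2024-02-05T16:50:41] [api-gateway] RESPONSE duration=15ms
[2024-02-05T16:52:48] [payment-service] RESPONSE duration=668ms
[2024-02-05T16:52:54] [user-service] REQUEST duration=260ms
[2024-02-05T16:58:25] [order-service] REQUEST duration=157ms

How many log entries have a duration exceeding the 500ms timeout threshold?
8

To count timeouts:

1. Threshold: 500ms
2. Extract duration from each log entry
3. Count entries where duration > 500
4. Timeout count: 8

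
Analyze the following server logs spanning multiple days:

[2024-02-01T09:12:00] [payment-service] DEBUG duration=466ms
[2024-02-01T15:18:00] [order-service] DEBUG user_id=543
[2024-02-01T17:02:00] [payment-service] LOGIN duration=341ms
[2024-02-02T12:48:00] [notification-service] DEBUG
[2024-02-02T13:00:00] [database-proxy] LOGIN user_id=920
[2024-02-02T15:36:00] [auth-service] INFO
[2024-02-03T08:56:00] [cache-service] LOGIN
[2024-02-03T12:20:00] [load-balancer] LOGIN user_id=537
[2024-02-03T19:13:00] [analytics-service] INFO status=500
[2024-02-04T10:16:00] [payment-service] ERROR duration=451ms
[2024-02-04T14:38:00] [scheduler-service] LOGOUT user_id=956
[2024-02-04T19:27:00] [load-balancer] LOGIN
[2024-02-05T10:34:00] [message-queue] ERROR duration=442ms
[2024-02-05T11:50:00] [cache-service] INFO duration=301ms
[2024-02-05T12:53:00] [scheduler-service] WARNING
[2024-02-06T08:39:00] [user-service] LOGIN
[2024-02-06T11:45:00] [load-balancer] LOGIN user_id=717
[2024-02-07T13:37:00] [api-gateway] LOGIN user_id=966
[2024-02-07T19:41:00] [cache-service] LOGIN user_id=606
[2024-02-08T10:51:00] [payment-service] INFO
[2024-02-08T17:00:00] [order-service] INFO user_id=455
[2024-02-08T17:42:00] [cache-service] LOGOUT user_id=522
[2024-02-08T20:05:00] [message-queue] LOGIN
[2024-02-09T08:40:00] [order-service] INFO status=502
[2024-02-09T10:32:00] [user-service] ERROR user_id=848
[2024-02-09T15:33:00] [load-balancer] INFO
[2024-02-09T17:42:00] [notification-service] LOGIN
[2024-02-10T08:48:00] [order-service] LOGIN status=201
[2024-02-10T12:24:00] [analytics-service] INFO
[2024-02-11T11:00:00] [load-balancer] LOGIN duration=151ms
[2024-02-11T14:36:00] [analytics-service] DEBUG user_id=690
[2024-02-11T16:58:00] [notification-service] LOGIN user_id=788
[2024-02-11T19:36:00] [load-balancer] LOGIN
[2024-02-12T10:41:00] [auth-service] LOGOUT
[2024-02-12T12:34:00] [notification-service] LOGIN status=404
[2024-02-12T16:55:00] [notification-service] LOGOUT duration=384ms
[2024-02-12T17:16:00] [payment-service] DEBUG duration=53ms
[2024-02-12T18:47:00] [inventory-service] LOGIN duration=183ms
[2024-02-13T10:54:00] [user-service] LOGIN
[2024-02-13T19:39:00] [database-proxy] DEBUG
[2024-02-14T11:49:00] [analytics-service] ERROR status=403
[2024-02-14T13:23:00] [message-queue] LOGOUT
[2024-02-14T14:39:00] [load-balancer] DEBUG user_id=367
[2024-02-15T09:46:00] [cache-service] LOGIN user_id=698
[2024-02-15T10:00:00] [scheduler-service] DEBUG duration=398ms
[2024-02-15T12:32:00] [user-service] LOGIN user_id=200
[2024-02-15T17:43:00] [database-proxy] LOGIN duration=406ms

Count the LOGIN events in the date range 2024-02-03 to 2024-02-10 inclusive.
10

To filter by date range:

1. Date range: 2024-02-03 through 2024-02-10, both dates inclusive
2. Filter for LOGIN events whose date falls in this range
3. Count matching events: 10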